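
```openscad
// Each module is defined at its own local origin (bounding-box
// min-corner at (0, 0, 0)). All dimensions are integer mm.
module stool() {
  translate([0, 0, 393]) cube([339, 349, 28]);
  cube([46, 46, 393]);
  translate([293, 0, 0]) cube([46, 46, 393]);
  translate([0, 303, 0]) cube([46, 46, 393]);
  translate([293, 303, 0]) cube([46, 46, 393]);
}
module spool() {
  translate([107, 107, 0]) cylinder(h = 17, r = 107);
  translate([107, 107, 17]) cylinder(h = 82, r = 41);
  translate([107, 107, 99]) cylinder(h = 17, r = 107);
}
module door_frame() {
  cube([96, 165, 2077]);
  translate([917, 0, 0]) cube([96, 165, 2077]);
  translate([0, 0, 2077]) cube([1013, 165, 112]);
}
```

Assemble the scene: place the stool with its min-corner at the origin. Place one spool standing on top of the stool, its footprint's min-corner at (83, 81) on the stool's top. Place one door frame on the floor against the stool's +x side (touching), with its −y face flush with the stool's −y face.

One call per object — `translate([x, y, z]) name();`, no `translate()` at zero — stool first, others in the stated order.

stool();
translate([83, 81, 421]) spool();
translate([339, 0, 0]) door_frame();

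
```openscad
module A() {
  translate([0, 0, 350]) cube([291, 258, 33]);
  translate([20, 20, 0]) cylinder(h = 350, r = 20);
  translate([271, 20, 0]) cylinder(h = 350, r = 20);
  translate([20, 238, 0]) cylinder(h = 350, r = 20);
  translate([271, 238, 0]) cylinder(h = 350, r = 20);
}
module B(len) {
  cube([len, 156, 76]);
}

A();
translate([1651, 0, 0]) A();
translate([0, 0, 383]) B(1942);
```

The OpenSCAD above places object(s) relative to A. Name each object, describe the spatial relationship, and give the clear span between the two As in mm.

A is a stool. B is a beam. A beam spans the tops of two stools. The clear span between the two stools is 1360 mm.

Second stool starts at x = 1651; first ends at x = 291; clear span = 1651 − 291 = 1360 mm.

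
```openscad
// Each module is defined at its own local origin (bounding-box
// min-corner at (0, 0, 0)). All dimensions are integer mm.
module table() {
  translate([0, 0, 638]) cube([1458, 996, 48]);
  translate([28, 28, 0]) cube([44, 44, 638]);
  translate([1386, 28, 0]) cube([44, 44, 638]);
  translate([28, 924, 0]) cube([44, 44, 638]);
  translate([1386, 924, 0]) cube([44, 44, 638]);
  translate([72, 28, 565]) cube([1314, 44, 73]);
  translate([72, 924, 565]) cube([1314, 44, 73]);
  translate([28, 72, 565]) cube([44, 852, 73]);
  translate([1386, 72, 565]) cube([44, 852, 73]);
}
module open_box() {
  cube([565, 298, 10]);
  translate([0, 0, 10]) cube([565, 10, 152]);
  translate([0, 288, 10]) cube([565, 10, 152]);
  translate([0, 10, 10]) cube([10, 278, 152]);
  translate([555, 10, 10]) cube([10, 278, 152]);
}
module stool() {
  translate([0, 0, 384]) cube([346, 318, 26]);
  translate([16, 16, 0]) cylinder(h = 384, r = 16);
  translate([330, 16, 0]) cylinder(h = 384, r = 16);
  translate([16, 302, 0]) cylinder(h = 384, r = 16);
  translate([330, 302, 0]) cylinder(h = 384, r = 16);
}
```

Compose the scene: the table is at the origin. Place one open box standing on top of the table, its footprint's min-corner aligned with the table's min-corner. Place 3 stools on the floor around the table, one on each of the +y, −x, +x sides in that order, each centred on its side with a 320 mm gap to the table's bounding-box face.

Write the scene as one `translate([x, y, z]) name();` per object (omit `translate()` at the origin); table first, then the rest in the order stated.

table();
translate([0, 0, 686]) open_box();
translate([556, 1316, 0]) stool();
translate([-666, 339, 0]) stool();
translate([1778, 339, 0]) stool();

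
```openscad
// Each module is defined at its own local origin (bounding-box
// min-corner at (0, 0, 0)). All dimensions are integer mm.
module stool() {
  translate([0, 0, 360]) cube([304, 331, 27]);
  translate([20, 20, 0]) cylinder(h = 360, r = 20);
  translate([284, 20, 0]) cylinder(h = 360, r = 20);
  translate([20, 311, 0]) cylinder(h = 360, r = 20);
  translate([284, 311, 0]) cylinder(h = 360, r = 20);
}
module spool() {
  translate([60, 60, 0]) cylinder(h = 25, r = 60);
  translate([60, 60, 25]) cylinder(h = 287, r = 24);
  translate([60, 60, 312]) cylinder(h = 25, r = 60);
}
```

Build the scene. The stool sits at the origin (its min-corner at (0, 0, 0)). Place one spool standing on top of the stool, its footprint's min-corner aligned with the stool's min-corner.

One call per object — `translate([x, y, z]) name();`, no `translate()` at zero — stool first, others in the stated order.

stool();
translate([0, 0, 387]) spool();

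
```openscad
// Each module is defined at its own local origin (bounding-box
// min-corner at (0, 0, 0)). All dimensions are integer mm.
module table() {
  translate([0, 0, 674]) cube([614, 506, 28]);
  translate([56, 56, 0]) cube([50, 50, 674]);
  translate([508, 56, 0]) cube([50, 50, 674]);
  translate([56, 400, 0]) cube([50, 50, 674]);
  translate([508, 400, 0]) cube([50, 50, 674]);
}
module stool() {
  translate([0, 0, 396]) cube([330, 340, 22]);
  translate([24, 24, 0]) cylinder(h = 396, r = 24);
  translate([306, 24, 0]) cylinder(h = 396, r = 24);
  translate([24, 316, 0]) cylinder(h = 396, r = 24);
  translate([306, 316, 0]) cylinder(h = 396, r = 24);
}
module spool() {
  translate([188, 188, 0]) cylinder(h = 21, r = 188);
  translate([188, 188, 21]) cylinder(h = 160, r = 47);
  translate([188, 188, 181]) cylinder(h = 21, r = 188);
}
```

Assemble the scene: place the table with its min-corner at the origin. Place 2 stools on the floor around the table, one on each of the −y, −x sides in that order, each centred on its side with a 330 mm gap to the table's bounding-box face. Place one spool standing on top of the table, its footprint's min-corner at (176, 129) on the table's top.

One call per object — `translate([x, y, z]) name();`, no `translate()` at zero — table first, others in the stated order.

table();
translate([142, -670, 0]) stool();
translate([-660, 83, 0]) stool();
translate([176, 129, 702]) spool();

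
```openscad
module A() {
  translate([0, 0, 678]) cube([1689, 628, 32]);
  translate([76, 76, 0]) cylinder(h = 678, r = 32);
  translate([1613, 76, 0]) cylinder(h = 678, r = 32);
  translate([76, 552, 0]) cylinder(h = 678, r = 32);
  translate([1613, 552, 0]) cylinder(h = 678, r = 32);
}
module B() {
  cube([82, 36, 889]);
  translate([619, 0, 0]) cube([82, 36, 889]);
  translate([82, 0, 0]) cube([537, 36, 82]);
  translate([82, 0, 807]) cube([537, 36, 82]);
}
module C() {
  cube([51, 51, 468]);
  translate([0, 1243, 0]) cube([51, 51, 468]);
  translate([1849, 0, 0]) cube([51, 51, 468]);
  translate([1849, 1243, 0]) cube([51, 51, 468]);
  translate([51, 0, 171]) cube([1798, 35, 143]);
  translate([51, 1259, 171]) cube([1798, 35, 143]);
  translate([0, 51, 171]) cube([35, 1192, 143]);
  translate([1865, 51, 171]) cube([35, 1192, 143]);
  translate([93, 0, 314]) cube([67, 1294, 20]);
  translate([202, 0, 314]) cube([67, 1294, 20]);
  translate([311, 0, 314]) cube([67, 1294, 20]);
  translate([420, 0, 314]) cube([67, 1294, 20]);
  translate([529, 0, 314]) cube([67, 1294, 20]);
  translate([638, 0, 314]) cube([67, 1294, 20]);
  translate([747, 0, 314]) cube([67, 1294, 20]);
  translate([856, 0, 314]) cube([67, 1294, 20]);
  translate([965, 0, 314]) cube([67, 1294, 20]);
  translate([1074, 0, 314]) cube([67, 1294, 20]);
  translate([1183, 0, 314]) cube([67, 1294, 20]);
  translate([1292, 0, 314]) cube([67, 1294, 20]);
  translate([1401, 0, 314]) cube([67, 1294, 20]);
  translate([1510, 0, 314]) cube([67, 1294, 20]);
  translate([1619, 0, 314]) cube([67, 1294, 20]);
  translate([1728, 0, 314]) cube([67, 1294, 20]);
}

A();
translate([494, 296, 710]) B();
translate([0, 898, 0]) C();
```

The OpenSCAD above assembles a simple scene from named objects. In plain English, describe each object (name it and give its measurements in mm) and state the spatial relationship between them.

A is a rectangular dining table. The top is 1689×628×32 mm with its upper surface at z = 710 mm. It stands on four round legs of 64 mm diameter, each leg's bounding box inset 44 mm from the nearest pair of top edges, running from the floor to the underside of the top.

B is a rectangular picture frame lying in the x–z plane (depth along y). The opening is 537 mm wide (x) by 725 mm tall (z), surrounded by a border 82 mm wide on all four sides. The frame is 36 mm deep and is made of two full-height vertical stiles with two horizontal rails fitted between them.

C is a bed frame 1900 mm long (x) by 1294 mm wide (y). Four 51×51 mm corner posts, 468 mm tall, at the corners of the footprint. Four rails of 35 mm thickness and 143 mm height run between adjacent posts with their undersides at z = 171 mm, their outer faces flush with the outside of the frame (the two x-running rails run between the posts' inner faces; the two y-running rails run between the posts' inner faces). 16 slats, each 67 mm wide (x) and 20 mm thick, lie across the top of the two x-running rails, running the full 1294 mm width of the frame in y; the slats are evenly spaced along x between the inner faces of the end posts with equal gaps (rounded down to the nearest mm) at the −x end and between each pair — any rounding remainder accumulates at the +x end.

The picture frame is on top of the table, centred. The bed frame is on the floor beside the table on its +y side.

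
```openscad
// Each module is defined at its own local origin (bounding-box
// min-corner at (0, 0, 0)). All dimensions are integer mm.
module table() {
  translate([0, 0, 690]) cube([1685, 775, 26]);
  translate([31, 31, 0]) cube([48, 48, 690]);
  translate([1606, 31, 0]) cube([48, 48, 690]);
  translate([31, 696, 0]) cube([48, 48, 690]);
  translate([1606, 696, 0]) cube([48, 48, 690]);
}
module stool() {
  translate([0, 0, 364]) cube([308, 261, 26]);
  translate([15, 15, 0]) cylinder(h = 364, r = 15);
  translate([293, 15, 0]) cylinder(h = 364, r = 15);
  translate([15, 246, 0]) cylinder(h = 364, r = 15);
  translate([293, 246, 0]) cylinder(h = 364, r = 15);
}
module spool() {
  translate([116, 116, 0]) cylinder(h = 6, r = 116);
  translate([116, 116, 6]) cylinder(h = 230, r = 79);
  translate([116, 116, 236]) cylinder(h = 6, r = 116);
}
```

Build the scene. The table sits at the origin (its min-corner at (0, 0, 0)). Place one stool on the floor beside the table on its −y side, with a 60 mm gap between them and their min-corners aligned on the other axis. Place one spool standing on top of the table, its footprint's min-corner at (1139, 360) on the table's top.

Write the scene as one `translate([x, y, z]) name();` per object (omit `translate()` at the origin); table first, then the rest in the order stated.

table();
translate([0, -321, 0]) stool();
translate([1139, 360, 716]) spool();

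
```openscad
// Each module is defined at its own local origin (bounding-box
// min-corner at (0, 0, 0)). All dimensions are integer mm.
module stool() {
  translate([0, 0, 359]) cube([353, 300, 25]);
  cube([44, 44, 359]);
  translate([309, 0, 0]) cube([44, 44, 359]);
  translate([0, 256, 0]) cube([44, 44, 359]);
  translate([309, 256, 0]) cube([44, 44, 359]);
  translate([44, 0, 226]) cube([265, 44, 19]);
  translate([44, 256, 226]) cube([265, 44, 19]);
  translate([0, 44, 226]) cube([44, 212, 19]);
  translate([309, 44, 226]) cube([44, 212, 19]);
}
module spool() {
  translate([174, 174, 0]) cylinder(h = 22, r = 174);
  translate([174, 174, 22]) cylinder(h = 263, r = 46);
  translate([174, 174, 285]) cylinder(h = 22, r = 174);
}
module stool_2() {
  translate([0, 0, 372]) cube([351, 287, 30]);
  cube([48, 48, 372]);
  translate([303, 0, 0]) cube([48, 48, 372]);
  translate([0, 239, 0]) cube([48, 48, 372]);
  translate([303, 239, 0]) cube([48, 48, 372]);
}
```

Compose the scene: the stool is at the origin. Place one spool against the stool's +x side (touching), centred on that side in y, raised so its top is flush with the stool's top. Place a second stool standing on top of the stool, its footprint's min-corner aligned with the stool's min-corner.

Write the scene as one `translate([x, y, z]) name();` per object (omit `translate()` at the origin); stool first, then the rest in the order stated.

stool();
translate([353, -24, 77]) spool();
translate([0, 0, 384]) stool_2();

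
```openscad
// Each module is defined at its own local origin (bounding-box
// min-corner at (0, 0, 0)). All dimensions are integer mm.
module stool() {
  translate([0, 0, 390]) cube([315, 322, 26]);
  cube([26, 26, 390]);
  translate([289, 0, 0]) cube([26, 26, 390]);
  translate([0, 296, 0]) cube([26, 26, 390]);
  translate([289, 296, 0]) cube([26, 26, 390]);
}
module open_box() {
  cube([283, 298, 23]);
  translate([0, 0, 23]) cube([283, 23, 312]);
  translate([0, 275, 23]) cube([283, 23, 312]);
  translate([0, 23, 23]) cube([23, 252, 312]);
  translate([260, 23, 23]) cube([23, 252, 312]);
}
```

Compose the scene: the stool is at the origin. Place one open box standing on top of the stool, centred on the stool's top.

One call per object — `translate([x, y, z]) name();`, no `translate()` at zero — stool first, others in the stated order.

stool();
translate([16, 12, 416]) open_box();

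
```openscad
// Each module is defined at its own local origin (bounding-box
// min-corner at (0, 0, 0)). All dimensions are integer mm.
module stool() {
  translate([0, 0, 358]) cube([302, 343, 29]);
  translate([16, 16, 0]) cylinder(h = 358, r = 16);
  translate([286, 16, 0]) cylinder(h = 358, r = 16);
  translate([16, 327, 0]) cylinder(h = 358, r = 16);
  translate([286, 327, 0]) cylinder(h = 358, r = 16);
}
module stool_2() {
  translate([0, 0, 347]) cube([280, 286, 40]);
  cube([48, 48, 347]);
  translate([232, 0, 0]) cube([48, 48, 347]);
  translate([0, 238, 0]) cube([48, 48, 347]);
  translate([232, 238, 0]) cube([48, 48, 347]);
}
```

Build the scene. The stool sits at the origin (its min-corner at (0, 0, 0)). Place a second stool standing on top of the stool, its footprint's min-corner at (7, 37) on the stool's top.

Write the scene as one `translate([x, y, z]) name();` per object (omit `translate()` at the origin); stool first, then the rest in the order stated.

stool();
translate([7, 37, 387]) stool_2();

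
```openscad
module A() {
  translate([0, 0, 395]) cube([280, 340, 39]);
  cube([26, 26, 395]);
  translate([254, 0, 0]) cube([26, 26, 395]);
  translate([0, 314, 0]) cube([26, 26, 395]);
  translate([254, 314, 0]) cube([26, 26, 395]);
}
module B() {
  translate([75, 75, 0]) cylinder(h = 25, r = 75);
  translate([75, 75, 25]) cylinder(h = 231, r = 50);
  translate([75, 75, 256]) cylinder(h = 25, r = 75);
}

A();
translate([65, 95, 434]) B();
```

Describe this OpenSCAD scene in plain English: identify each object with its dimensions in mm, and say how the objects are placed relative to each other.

A is a four-legged stool. The seat is 280×340 mm, 39 mm thick, top at z = 434 mm. It stands on four square legs, each 26×26 mm in cross-section, from z = 0 to the seat underside, each flush with a corner of the seat.

B is a spool: two coaxial disc flanges of radius 75 mm and thickness 25 mm, joined by a core cylinder of radius 50 mm and height 231 mm. The lower flange rests on z = 0 and the three cylinders share a vertical axis.

The spool is on top of the stool, centred.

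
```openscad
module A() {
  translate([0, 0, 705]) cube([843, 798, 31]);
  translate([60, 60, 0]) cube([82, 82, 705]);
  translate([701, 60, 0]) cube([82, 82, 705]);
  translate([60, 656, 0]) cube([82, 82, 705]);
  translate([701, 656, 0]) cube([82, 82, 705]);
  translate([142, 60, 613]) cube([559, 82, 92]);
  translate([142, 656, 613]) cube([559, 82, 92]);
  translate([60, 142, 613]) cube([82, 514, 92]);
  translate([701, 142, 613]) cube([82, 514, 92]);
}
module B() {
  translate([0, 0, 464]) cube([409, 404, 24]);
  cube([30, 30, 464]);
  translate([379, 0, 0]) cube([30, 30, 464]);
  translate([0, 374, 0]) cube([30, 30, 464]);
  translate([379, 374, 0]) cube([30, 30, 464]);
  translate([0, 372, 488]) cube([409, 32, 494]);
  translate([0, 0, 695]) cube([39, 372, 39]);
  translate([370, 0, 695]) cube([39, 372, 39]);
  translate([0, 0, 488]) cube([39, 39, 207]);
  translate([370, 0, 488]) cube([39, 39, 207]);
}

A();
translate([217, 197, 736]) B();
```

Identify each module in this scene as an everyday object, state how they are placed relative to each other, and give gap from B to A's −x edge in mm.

The chair's min-x is at 217; the table's min-x is 0; gap = 217 mm.

A is a table. B is a chair. The chair is on top of the table, centred. The gap from the chair to the table's −x edge is 217 mm.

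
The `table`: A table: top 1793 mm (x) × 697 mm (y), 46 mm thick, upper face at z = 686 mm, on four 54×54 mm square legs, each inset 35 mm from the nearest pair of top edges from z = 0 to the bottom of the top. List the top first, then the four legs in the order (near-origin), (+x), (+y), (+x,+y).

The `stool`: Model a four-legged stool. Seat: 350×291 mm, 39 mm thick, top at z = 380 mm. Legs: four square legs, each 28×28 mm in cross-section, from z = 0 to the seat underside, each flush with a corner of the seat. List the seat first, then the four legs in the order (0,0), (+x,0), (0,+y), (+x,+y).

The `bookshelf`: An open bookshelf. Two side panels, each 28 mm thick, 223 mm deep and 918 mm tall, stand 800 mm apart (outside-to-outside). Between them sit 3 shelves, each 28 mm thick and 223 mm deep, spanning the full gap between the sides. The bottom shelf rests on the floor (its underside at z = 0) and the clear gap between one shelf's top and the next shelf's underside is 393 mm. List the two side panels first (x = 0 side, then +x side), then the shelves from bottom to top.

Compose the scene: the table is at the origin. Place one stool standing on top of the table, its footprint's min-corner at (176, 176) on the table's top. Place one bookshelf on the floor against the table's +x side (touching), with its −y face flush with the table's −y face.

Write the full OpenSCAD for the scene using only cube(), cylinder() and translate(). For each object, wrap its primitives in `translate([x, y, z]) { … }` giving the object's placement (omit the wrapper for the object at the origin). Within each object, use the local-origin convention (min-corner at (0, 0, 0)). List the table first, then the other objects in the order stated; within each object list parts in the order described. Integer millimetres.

translate([0, 0, 640]) cube([1793, 697, 46]);
translate([35, 35, 0]) cube([54, 54, 640]);
translate([1704, 35, 0]) cube([54, 54, 640]);
translate([35, 608, 0]) cube([54, 54, 640]);
translate([1704, 608, 0]) cube([54, 54, 640]);
translate([176, 176, 686]) {
  translate([0, 0, 341]) cube([350, 291, 39]);
  cube([28, 28, 341]);
  translate([322, 0, 0]) cube([28, 28, 341]);
  translate([0, 263, 0]) cube([28, 28, 341]);
  translate([322, 263, 0]) cube([28, 28, 341]);
}
translate([1793, 0, 0]) {
  cube([28, 223, 918]);
  translate([772, 0, 0]) cube([28, 223, 918]);
  translate([28, 0, 0]) cube([744, 223, 28]);
  translate([28, 0, 421]) cube([744, 223, 28]);
  translate([28, 0, 842]) cube([744, 223, 28]);
}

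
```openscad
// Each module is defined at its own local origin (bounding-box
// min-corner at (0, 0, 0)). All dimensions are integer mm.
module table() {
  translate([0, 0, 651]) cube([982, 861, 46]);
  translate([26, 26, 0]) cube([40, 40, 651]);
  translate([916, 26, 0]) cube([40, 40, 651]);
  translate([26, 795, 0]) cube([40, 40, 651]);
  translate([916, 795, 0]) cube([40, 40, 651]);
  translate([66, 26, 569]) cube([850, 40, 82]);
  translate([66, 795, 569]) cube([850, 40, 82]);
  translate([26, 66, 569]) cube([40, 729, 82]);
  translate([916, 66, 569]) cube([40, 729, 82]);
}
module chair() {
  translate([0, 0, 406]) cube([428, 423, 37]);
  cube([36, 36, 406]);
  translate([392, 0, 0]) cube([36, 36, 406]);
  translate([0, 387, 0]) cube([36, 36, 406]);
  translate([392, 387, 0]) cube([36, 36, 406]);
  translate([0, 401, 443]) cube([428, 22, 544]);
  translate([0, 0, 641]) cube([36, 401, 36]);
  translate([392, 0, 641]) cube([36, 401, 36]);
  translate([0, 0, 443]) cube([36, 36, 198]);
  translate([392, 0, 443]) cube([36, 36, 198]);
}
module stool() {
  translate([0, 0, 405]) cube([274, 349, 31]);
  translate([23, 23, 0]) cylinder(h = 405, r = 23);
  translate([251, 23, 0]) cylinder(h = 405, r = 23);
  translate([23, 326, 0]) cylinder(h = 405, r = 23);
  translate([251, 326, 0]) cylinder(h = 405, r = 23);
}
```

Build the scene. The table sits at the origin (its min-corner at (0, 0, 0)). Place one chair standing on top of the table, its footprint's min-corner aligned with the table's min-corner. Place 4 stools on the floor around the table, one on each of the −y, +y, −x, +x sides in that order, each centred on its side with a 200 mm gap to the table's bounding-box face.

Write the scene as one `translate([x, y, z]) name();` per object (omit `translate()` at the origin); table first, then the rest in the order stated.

table();
translate([0, 0, 697]) chair();
translate([354, -549, 0]) stool();
translate([354, 1061, 0]) stool();
translate([-474, 256, 0]) stool();
translate([1182, 256, 0]) stool();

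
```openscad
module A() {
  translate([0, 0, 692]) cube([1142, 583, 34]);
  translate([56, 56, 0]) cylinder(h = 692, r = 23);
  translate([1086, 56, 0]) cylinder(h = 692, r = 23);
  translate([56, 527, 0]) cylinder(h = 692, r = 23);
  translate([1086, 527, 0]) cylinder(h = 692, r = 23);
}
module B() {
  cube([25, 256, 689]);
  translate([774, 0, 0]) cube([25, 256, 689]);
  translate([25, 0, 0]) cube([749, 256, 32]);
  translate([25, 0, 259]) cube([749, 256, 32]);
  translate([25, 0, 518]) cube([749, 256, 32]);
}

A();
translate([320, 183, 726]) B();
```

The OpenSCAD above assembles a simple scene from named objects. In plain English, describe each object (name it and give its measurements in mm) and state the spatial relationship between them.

A is a table with a 1142×583 mm rectangular top, 34 mm thick, top surface at z = 726 mm, supported by four round legs of 46 mm diameter, each leg's bounding box inset 33 mm from the nearest pair of top edges, running from the floor.

B is a bookshelf 799 mm wide overall, 256 mm deep and 689 mm tall. The two sides are 25 mm thick vertical panels. 3 horizontal shelves of 32 mm thickness span between the inner faces of the sides; the lowest shelf sits on the floor and shelves are stacked with a clear vertical gap of 227 mm between each pair.

The bookshelf is on top of the table.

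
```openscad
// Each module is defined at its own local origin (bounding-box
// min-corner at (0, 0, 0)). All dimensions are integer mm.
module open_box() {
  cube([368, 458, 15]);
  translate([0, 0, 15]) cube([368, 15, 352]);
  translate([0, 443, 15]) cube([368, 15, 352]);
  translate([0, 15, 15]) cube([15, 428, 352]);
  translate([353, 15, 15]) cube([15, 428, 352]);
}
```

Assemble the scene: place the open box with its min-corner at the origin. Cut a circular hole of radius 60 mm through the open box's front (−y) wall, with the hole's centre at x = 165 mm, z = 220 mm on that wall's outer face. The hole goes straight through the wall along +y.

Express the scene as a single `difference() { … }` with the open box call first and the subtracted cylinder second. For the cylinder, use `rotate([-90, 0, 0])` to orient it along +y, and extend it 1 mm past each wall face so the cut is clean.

difference() {
  open_box();
  translate([165, -1, 220]) rotate([-90, 0, 0]) cylinder(h = 17, r = 60);
}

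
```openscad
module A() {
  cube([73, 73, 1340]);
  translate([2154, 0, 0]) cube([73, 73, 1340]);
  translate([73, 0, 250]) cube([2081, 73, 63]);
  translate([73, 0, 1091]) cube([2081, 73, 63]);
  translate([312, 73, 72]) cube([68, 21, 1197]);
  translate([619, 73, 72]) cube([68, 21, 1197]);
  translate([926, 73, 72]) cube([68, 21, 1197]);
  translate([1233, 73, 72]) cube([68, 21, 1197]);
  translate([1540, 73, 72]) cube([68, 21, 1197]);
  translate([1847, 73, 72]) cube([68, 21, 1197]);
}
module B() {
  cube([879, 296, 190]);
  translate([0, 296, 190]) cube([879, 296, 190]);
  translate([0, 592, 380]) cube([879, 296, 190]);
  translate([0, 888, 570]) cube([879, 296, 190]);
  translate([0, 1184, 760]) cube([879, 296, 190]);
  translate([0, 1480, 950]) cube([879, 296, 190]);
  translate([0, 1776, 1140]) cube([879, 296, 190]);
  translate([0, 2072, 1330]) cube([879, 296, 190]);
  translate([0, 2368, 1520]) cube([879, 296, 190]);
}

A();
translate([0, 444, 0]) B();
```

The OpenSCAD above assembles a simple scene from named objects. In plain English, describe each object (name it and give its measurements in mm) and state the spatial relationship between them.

A is a fence section. Two 73×73 mm posts, 1340 mm tall, stand on the floor with a clear span of 2081 mm between their inner faces. Two horizontal rails of 73×63 mm section span the gap between the posts with their undersides at z = 250 mm and z = 1091 mm, flush with the posts' −y face. 6 pickets, each 68 mm wide, 21 mm thick and 1197 mm tall, are fixed to the +y face of the rails with their bottoms at z = 72 mm, evenly spaced across the span with equal gaps (rounded down to the nearest mm) at the −x end and between each pair — any rounding remainder accumulates at the +x end.

B is a run of 9 identical solid stair steps. Each tread is 879×296 mm and each step block is 190 mm high. Step 1 rests on the floor; step k is offset from step 1 by (k−1)×296 mm in y and (k−1)×190 mm in z.

The staircase is on the floor beside the fence section on its +y side.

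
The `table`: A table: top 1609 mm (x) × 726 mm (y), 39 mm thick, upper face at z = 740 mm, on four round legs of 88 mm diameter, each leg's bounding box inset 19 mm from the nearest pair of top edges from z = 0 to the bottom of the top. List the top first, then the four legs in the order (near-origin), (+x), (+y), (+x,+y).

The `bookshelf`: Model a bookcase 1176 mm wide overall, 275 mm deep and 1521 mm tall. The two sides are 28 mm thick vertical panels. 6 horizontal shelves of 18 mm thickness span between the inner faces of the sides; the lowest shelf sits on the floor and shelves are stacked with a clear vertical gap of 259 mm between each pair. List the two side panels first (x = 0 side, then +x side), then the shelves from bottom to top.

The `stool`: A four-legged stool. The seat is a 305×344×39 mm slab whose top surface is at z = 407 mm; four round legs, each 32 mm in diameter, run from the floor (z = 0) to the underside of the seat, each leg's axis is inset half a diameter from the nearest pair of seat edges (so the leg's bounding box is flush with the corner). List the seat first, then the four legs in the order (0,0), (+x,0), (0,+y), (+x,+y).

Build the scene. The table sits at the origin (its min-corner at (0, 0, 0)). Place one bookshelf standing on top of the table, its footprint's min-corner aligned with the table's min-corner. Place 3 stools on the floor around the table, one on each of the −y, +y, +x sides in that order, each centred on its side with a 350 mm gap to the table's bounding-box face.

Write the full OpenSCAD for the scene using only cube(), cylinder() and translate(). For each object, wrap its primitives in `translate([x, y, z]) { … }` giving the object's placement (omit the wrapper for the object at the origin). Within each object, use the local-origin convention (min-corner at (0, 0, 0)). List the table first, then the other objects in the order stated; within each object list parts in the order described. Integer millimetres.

translate([0, 0, 701]) cube([1609, 726, 39]);
translate([63, 63, 0]) cylinder(h = 701, r = 44);
translate([1546, 63, 0]) cylinder(h = 701, r = 44);
translate([63, 663, 0]) cylinder(h = 701, r = 44);
translate([1546, 663, 0]) cylinder(h = 701, r = 44);
translate([0, 0, 740]) {
  cube([28, 275, 1521]);
  translate([1148, 0, 0]) cube([28, 275, 1521]);
  translate([28, 0, 0]) cube([1120, 275, 18]);
  translate([28, 0, 277]) cube([1120, 275, 18]);
  translate([28, 0, 554]) cube([1120, 275, 18]);
  translate([28, 0, 831]) cube([1120, 275, 18]);
  translate([28, 0, 1108]) cube([1120, 275, 18]);
  translate([28, 0, 1385]) cube([1120, 275, 18]);
}
translate([652, -694, 0]) {
  translate([0, 0, 368]) cube([305, 344, 39]);
  translate([16, 16, 0]) cylinder(h = 368, r = 16);
  translate([289, 16, 0]) cylinder(h = 368, r = 16);
  translate([16, 328, 0]) cylinder(h = 368, r = 16);
  translate([289, 328, 0]) cylinder(h = 368, r = 16);
}
translate([652, 1076, 0]) {
  translate([0, 0, 368]) cube([305, 344, 39]);
  translate([16, 16, 0]) cylinder(h = 368, r = 16);
  translate([289, 16, 0]) cylinder(h = 368, r = 16);
  translate([16, 328, 0]) cylinder(h = 368, r = 16);
  translate([289, 328, 0]) cylinder(h = 368, r = 16);
}
translate([1959, 191, 0]) {
  translate([0, 0, 368]) cube([305, 344, 39]);
  translate([16, 16, 0]) cylinder(h = 368, r = 16);
  translate([289, 16, 0]) cylinder(h = 368, r = 16);
  translate([16, 328, 0]) cylinder(h = 368, r = 16);
  translate([289, 328, 0]) cylinder(h = 368, r = 16);
}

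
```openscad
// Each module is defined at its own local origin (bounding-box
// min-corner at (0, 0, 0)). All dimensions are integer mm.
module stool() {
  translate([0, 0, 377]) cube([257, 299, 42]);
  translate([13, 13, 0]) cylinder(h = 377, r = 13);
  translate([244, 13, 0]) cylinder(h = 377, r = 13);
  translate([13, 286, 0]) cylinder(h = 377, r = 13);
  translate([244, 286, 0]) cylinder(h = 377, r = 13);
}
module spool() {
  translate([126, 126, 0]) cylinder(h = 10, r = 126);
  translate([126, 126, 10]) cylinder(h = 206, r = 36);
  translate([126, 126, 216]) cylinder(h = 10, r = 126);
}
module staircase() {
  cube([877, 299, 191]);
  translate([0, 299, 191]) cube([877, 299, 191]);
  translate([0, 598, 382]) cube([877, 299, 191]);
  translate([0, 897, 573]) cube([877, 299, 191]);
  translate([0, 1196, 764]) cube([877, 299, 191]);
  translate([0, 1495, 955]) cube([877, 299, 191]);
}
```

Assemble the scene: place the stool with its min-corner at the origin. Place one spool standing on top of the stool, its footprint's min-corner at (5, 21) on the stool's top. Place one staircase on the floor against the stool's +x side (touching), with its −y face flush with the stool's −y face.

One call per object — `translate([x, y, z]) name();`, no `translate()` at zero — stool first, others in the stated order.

stool();
translate([5, 21, 419]) spool();
translate([257, 0, 0]) staircase();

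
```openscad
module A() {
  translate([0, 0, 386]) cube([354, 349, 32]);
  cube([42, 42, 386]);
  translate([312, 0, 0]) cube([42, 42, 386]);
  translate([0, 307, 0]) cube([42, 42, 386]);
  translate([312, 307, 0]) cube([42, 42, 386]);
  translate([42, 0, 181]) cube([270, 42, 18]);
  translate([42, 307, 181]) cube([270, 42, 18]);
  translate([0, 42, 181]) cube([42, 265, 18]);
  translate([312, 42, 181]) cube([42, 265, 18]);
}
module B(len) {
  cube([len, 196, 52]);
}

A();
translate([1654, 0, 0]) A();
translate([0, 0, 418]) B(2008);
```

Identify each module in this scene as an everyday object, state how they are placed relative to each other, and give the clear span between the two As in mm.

A is a stool. B is a beam. A beam spans the tops of two stools. The clear span between the two stools is 1300 mm.

Second stool starts at x = 1654; first ends at x = 354; clear span = 1654 − 354 = 1300 mm.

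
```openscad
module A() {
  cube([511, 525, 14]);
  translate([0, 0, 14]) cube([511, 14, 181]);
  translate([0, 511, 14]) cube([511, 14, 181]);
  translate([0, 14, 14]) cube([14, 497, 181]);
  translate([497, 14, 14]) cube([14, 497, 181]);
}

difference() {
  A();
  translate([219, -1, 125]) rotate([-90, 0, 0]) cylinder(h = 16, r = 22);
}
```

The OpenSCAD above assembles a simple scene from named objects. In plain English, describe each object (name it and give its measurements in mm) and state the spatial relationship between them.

A is an open-topped rectangular box: outside dimensions 511×525×195 mm, with a uniform wall and base thickness of 14 mm. The base is a full 511×525 slab on the floor; four walls sit on top of the base. The front and back walls (the −y and +y sides) span the full width; the two side walls fit between them.

The open box has a circular hole of radius 22 mm through its front wall, centred at (x = 219, z = 125).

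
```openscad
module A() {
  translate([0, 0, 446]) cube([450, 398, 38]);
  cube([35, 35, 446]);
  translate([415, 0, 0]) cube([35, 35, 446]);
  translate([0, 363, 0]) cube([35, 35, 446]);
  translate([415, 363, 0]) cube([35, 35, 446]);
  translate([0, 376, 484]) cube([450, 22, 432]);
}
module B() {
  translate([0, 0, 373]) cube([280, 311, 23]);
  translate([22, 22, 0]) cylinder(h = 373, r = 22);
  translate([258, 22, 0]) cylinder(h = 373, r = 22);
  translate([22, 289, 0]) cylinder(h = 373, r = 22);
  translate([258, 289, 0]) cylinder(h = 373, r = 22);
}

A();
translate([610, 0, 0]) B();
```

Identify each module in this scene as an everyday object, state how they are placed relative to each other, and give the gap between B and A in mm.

The stool's nearest face is 160 mm from the chair's +x face.

A is a chair. B is a stool. The stool is on the floor beside the chair on its +x side. The gap between the stool and the chair is 160 mm.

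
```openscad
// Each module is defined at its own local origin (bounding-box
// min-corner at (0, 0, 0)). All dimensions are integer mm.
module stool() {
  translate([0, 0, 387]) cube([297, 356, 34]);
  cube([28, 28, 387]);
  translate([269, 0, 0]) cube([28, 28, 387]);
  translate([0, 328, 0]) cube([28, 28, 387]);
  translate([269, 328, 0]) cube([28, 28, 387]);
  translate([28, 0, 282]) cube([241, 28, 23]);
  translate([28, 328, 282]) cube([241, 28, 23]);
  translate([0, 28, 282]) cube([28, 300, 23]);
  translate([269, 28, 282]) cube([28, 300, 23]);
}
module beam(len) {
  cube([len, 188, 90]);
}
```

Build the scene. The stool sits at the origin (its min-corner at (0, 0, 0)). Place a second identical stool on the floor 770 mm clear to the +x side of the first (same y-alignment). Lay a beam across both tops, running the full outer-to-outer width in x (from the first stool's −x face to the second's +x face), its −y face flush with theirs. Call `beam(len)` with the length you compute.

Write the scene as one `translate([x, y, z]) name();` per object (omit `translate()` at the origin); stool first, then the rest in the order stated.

stool();
translate([1067, 0, 0]) stool();
translate([0, 0, 421]) beam(1364);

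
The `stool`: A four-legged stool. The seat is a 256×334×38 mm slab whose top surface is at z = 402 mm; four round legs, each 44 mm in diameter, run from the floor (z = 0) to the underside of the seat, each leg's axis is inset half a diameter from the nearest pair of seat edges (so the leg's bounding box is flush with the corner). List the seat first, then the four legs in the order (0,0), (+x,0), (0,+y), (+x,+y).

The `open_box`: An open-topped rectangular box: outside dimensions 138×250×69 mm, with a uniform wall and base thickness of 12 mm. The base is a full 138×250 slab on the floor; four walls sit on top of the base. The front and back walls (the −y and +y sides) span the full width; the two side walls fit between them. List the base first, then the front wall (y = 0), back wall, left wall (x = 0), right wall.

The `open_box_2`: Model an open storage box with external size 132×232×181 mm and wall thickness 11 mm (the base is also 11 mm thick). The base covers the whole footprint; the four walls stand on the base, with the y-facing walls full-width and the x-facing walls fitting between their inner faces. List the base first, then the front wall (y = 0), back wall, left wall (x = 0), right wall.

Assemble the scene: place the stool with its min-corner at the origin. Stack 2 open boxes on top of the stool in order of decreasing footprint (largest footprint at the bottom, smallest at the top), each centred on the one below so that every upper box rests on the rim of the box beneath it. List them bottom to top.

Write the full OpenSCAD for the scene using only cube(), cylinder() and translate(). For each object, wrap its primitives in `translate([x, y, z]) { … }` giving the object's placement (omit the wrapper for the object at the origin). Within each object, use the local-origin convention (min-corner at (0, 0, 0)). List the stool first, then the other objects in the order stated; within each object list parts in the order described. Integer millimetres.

translate([0, 0, 364]) cube([256, 334, 38]);
translate([22, 22, 0]) cylinder(h = 364, r = 22);
translate([234, 22, 0]) cylinder(h = 364, r = 22);
translate([22, 312, 0]) cylinder(h = 364, r = 22);
translate([234, 312, 0]) cylinder(h = 364, r = 22);
translate([59, 42, 402]) {
  cube([138, 250, 12]);
  translate([0, 0, 12]) cube([138, 12, 57]);
  translate([0, 238, 12]) cube([138, 12, 57]);
  translate([0, 12, 12]) cube([12, 226, 57]);
  translate([126, 12, 12]) cube([12, 226, 57]);
}
translate([62, 51, 471]) {
  cube([132, 232, 11]);
  translate([0, 0, 11]) cube([132, 11, 170]);
  translate([0, 221, 11]) cube([132, 11, 170]);
  translate([0, 11, 11]) cube([11, 210, 170]);
  translate([121, 11, 11]) cube([11, 210, 170]);
}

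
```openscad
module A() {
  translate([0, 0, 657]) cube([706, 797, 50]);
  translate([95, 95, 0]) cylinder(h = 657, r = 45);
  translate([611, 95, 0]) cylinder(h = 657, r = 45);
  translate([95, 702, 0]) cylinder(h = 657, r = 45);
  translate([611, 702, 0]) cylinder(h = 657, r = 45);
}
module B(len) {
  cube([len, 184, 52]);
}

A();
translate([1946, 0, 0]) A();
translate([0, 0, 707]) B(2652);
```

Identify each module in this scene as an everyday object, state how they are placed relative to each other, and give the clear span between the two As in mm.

Second table starts at x = 1946; first ends at x = 706; clear span = 1946 − 706 = 1240 mm.

A is a table. B is a beam. A beam spans the tops of two tables. The clear span between the two tables is 1240 mm.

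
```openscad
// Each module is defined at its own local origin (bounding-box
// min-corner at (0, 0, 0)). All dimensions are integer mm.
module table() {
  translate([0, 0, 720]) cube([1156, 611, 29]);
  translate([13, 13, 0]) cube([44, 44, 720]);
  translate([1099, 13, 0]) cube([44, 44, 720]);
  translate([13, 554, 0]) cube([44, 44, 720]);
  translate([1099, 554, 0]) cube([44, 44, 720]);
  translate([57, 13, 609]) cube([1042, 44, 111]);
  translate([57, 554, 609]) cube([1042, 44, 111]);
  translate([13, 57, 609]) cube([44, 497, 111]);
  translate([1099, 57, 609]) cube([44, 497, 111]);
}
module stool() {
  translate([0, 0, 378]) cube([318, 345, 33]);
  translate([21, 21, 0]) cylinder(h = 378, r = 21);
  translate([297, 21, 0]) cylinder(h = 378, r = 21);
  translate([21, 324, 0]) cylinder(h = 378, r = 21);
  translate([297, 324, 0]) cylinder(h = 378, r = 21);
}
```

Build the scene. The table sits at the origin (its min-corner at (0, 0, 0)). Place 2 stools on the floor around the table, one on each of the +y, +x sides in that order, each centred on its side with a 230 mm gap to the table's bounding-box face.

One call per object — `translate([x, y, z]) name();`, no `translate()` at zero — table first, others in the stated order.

table();
translate([419, 841, 0]) stool();
translate([1386, 133, 0]) stool();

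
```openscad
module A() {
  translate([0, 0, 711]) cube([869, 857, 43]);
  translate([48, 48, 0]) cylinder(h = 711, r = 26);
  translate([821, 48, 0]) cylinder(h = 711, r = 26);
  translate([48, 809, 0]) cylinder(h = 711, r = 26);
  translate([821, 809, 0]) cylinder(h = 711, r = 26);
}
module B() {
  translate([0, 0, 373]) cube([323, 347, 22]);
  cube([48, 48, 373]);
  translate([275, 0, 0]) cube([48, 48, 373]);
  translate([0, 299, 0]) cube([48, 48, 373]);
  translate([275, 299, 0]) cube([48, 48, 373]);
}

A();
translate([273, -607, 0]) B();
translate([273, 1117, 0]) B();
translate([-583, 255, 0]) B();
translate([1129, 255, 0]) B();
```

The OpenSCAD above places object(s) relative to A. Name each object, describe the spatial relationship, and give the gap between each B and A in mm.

A is a table. B is a stool. Four stools sit around the table at the −y, +y, −x, +x sides. The gap between each stool and the table is 260 mm.

Each stool's nearest face is 260 mm from the table's bounding box.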